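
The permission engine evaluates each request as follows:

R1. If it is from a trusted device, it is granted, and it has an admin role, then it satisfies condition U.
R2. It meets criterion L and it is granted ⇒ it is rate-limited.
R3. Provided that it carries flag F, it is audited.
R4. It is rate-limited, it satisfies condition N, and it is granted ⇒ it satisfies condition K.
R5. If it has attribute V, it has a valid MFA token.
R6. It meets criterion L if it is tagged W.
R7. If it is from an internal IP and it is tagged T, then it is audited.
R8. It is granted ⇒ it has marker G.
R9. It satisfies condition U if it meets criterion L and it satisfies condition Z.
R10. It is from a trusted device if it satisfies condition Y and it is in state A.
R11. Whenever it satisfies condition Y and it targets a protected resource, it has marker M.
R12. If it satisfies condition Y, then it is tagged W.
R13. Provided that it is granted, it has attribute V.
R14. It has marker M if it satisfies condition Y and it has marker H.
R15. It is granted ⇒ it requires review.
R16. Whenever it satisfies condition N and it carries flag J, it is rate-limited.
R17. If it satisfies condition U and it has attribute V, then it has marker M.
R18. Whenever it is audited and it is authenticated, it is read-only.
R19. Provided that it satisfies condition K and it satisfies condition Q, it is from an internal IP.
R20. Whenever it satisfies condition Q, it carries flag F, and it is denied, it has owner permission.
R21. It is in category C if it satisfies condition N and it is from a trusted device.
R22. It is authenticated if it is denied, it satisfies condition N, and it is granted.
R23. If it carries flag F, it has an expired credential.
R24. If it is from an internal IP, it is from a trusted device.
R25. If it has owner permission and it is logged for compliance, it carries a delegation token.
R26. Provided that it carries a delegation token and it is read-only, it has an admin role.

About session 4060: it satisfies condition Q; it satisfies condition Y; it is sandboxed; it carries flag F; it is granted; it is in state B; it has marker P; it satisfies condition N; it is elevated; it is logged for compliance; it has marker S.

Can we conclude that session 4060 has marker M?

No

Forward chaining from the given facts derives: is audited, has marker G, is tagged W, has attribute V, requires review, has an expired credential, has a valid MFA token, meets criterion L, is rate-limited, satisfies condition K, is from an internal IP, is from a trusted device, is in category C.
Rules concluding "it has marker M": R11 needs "it targets a protected resource"; R14 needs "it has marker H"; R17 needs "it satisfies condition U" — none of these are established.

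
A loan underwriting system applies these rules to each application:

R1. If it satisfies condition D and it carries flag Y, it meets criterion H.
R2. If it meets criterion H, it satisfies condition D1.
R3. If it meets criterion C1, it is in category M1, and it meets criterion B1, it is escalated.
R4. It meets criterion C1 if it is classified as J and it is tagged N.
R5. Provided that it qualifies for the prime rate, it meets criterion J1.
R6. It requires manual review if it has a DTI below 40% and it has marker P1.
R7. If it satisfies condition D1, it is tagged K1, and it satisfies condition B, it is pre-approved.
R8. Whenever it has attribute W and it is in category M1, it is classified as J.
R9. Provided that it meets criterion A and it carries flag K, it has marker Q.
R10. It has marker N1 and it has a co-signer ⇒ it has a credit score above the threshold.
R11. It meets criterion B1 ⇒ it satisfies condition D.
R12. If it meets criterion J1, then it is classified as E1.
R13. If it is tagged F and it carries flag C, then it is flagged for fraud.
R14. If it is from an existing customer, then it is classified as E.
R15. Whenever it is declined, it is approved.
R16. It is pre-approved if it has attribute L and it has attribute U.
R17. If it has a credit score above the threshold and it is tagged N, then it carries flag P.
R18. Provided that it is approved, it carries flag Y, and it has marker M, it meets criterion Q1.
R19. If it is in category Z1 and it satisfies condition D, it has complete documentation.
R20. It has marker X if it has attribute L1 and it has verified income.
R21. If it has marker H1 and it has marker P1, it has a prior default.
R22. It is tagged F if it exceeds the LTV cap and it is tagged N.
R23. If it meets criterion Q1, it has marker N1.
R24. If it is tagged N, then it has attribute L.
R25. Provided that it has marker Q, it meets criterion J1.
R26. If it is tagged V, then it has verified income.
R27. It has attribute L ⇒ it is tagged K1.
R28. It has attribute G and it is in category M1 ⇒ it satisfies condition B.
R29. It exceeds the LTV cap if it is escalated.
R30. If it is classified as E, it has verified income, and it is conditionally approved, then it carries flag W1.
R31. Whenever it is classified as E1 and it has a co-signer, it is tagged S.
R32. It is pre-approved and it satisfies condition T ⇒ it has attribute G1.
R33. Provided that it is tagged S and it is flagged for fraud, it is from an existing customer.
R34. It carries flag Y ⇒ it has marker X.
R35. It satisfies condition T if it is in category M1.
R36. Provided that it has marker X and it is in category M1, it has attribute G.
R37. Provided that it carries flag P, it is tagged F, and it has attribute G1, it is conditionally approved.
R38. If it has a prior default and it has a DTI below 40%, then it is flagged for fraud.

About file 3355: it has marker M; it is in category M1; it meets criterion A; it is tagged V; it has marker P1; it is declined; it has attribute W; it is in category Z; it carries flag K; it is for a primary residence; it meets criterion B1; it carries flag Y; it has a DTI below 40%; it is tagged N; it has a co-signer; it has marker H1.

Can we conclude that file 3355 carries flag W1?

Yes

By R8 (it has attribute W, it is in category M1): it is classified as J.
By R9 (it meets criterion A, it carries flag K): it has marker Q.
By R11 (it meets criterion B1): it satisfies condition D.
By R15 (it is declined): it is approved.
By R18 (it is approved, it carries flag Y, it has marker M): it meets criterion Q1.
By R21 (it has marker H1, it has marker P1): it has a prior default.
By R23 (it meets criterion Q1): it has marker N1.
By R24 (it is tagged N): it has attribute L.
By R25 (it has marker Q): it meets criterion J1.
By R26 (it is tagged V): it has verified income.
By R27 (it has attribute L): it is tagged K1.
By R34 (it carries flag Y): it has marker X.
By R35 (it is in category M1): it satisfies condition T.
By R36 (it has marker X, it is in category M1): it has attribute G.
By R38 (it has a prior default, it has a DTI below 40%): it is flagged for fraud.
By R1 (it satisfies condition D, it carries flag Y): it meets criterion H.
By R2 (it meets criterion H): it satisfies condition D1.
By R4 (it is classified as J, it is tagged N): it meets criterion C1.
By R10 (it has marker N1, it has a co-signer): it has a credit score above the threshold.
By R12 (it meets criterion J1): it is classified as E1.
By R17 (it has a credit score above the threshold, it is tagged N): it carries flag P.
By R28 (it has attribute G, it is in category M1): it satisfies condition B.
By R31 (it is classified as E1, it has a co-signer): it is tagged S.
By R33 (it is tagged S, it is flagged for fraud): it is from an existing customer.
By R3 (it meets criterion C1, it is in category M1, it meets criterion B1): it is escalated.
By R7 (it satisfies condition D1, it is tagged K1, it satisfies condition B): it is pre-approved.
By R14 (it is from an existing customer): it is classified as E.
By R29 (it is escalated): it exceeds the LTV cap.
By R32 (it is pre-approved, it satisfies condition T): it has attribute G1.
By R22 (it exceeds the LTV cap, it is tagged N): it is tagged F.
By R37 (it carries flag P, it is tagged F, it has attribute G1): it is conditionally approved.
By R30 (it is classified as E, it has verified income, it is conditionally approved): it carries flag W1.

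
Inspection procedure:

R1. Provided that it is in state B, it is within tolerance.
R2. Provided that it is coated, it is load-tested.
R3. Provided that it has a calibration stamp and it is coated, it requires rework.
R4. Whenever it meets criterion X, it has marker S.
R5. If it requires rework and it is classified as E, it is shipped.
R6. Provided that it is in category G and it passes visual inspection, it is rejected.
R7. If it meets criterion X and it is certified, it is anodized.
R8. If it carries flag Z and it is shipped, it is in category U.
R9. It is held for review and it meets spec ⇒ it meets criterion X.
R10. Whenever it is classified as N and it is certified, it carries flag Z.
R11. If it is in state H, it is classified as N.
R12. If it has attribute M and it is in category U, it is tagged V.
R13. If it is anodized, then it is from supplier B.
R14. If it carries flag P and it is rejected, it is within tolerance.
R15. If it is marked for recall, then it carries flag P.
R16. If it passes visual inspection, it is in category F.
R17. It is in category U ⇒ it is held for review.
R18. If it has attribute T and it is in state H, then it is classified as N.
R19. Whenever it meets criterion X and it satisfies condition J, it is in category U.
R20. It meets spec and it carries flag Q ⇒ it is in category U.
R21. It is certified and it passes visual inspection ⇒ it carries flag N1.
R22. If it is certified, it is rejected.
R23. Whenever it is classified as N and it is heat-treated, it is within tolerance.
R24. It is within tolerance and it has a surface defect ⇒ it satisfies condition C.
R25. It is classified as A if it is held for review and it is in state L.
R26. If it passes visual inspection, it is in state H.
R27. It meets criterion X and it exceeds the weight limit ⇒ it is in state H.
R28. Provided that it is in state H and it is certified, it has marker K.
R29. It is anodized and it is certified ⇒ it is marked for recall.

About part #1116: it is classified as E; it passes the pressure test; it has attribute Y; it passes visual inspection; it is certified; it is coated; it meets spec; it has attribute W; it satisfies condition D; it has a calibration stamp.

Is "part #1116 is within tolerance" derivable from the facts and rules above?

By R3 (it has a calibration stamp, it is coated): it requires rework.
By R5 (it requires rework, it is classified as E): it is shipped.
By R22 (it is certified): it is rejected.
By R26 (it passes visual inspection): it is in state H.
By R11 (it is in state H): it is classified as N.
By R10 (it is classified as N, it is certified): it carries flag Z.
By R8 (it carries flag Z, it is shipped): it is in category U.
By R17 (it is in category U): it is held for review.
By R9 (it is held for review, it meets spec): it meets criterion X.
By R7 (it meets criterion X, it is certified): it is anodized.
By R29 (it is anodized, it is certified): it is marked for recall.
By R15 (it is marked for recall): it carries flag P.
By R14 (it carries flag P, it is rejected): it is within tolerance.

Yes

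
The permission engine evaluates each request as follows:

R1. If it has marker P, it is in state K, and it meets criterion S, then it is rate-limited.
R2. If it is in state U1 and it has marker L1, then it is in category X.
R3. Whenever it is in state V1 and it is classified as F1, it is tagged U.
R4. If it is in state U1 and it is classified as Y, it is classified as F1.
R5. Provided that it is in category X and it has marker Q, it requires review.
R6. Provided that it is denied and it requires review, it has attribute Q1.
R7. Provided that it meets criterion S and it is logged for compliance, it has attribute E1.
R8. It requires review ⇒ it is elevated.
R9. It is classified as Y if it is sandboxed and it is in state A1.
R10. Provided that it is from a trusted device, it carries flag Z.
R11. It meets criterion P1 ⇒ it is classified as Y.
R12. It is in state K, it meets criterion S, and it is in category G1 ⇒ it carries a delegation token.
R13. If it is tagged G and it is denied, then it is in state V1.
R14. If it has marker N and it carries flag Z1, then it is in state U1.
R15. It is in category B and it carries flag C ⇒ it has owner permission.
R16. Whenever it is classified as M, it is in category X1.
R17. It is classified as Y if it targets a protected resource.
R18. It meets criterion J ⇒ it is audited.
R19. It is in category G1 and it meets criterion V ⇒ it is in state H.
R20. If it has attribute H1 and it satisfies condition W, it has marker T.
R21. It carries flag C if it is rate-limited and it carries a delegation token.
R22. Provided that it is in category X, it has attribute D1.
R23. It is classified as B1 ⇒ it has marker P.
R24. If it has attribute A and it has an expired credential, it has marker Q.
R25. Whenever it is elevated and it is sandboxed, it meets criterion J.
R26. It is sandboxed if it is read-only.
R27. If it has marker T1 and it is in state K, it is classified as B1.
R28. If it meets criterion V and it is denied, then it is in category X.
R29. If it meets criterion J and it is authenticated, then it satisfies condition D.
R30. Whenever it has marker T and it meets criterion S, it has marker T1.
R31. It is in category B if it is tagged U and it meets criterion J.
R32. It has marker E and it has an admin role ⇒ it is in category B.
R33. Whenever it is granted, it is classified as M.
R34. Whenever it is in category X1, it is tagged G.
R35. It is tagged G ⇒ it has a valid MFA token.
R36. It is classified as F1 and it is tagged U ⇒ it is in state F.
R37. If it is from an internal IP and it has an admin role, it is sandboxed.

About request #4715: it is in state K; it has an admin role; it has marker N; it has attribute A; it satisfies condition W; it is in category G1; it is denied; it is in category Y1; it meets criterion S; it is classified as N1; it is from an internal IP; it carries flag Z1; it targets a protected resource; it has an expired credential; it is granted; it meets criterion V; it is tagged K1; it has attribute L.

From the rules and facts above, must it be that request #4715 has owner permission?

Forward chaining from the given facts derives: carries a delegation token, is in state U1, is classified as Y, is in state H, has marker Q, is in category X, is classified as M, is sandboxed, is classified as F1, requires review, has attribute Q1, is elevated, is in category X1, has attribute D1, meets criterion J, is tagged G, has a valid MFA token, is in state V1, is audited, is tagged U, is in category B, is in state F.
The only rule concluding "it has owner permission" is R15, which needs "it carries flag C"; that is never established.

No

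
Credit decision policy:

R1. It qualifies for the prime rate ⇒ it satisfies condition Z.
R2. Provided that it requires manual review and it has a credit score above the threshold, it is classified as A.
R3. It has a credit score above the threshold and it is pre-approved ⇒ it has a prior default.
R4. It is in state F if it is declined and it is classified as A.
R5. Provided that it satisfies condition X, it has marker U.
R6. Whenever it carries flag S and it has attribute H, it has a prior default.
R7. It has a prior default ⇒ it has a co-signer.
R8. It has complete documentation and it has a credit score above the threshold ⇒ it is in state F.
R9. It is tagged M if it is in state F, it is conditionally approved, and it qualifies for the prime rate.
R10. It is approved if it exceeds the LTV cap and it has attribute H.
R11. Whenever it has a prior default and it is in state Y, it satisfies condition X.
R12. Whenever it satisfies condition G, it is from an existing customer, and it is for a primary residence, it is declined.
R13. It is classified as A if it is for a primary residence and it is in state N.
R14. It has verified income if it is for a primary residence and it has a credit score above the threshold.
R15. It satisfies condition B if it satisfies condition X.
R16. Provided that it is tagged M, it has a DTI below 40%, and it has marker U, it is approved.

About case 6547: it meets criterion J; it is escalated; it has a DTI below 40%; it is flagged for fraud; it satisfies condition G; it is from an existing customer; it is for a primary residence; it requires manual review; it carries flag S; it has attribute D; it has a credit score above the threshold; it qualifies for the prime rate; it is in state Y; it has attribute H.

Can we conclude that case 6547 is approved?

No

Forward chaining from the given facts derives: satisfies condition Z, is classified as A, has a prior default, has a co-signer, satisfies condition X, is declined, has verified income, satisfies condition B, is in state F, has marker U.
Rules concluding "it is approved": R10 needs "it exceeds the LTV cap"; R16 needs "it is tagged M" — none of these are established.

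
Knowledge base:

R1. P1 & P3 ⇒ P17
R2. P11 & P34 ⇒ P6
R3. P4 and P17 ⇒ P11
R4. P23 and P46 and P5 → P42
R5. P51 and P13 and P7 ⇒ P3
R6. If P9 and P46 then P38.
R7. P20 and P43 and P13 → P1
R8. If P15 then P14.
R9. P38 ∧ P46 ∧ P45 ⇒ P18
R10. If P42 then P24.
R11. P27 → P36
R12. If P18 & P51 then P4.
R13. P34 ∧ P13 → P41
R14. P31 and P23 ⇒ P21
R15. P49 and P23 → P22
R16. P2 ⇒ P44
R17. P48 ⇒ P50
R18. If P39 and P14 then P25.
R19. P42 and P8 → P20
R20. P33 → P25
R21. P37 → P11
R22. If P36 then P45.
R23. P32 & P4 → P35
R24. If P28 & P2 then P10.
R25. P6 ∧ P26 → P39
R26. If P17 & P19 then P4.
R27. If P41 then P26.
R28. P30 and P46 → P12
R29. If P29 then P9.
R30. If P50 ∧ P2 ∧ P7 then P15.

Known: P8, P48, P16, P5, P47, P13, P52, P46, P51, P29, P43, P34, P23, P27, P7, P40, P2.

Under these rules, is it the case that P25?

P42  (by R4: P23, P46, P5)
P3  (by R5: P51, P13, P7)
P36  (by R11: P27)
P41  (by R13: P34, P13)
P50  (by R17: P48)
P20  (by R19: P42, P8)
P45  (by R22: P36)
P26  (by R27: P41)
P9  (by R29: P29)
P15  (by R30: P50, P2, P7)
P38  (by R6: P9, P46)
P1  (by R7: P20, P43, P13)
P14  (by R8: P15)
P18  (by R9: P38, P46, P45)
P4  (by R12: P18, P51)
P17  (by R1: P1, P3)
P11  (by R3: P4, P17)
P6  (by R2: P11, P34)
P39  (by R25: P6, P26)
P25  (by R18: P39, P14)

Yes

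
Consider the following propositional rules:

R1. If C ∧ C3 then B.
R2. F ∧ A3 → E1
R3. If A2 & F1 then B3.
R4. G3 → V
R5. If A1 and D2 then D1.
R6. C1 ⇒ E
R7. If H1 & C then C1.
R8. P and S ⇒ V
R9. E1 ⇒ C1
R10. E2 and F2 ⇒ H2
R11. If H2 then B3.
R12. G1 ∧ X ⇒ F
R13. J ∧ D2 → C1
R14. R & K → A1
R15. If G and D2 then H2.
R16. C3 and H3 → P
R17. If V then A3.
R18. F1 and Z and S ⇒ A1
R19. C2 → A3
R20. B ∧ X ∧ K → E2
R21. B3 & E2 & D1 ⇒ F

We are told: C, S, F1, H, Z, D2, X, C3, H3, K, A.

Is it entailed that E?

Forward chaining from the given facts derives: B, P, A1, E2, D1, V, A3.
The only rule concluding E is R6, which needs C1; that is never established.

No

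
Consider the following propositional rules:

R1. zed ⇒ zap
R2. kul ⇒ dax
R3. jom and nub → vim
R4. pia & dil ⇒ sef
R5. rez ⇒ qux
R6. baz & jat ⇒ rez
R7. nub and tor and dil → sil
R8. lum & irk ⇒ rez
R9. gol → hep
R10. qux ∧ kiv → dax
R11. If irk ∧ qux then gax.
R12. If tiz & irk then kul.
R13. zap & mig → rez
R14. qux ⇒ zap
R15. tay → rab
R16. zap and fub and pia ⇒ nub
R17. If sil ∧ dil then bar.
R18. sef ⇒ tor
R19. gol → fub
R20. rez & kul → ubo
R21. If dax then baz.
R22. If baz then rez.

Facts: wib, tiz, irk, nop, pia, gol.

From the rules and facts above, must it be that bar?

Forward chaining from the given facts derives: hep, kul, fub, dax, baz, rez, qux, gax, zap, nub, ubo.
The only rule concluding bar is R17, which needs sil; that is never established.

No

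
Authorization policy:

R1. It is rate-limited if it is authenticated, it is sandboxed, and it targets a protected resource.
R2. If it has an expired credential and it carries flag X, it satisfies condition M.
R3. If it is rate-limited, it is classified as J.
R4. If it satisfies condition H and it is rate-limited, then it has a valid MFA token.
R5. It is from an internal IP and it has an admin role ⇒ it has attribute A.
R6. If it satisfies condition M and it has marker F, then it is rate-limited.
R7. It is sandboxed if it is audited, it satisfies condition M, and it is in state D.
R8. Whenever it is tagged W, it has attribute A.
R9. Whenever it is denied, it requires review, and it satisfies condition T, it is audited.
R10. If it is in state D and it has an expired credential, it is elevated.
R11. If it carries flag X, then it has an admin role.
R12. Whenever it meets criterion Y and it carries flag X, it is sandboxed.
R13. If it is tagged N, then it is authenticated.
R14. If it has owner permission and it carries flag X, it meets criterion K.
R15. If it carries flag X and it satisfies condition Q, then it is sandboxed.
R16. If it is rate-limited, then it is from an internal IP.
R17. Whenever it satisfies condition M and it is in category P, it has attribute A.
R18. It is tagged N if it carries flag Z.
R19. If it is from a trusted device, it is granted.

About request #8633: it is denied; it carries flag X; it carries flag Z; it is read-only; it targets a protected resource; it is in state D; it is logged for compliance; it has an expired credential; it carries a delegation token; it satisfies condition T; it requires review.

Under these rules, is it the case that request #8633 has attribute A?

By R2 (it has an expired credential, it carries flag X): it satisfies condition M.
By R9 (it is denied, it requires review, it satisfies condition T): it is audited.
By R11 (it carries flag X): it has an admin role.
By R18 (it carries flag Z): it is tagged N.
By R7 (it is audited, it satisfies condition M, it is in state D): it is sandboxed.
By R13 (it is tagged N): it is authenticated.
By R1 (it is authenticated, it is sandboxed, it targets a protected resource): it is rate-limited.
By R16 (it is rate-limited): it is from an internal IP.
By R5 (it is from an internal IP, it has an admin role): it has attribute A.

Yes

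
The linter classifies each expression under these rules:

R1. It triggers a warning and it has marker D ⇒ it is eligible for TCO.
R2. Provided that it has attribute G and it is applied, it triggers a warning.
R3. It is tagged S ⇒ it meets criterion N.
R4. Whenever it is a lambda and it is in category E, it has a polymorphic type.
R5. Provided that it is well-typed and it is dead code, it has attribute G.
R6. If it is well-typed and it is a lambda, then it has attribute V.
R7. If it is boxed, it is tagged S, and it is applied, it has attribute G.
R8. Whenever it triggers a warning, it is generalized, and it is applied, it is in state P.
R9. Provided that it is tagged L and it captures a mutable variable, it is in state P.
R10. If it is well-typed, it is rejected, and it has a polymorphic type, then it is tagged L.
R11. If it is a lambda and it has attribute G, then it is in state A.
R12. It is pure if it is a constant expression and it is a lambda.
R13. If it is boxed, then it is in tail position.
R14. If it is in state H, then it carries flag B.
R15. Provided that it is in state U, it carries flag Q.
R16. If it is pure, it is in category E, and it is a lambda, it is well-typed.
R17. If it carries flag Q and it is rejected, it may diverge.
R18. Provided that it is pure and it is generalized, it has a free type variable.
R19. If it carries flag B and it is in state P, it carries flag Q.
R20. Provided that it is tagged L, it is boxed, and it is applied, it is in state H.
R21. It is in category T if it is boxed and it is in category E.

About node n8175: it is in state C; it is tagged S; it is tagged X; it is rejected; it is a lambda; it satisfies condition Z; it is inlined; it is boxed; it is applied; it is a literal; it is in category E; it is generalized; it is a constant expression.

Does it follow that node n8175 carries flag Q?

By R4 (it is a lambda, it is in category E): it has a polymorphic type.
By R7 (it is boxed, it is tagged S, it is applied): it has attribute G.
By R12 (it is a constant expression, it is a lambda): it is pure.
By R16 (it is pure, it is in category E, it is a lambda): it is well-typed.
By R2 (it has attribute G, it is applied): it triggers a warning.
By R8 (it triggers a warning, it is generalized, it is applied): it is in state P.
By R10 (it is well-typed, it is rejected, it has a polymorphic type): it is tagged L.
By R20 (it is tagged L, it is boxed, it is applied): it is in state H.
By R14 (it is in state H): it carries flag B.
By R19 (it carries flag B, it is in state P): it carries flag Q.

Yes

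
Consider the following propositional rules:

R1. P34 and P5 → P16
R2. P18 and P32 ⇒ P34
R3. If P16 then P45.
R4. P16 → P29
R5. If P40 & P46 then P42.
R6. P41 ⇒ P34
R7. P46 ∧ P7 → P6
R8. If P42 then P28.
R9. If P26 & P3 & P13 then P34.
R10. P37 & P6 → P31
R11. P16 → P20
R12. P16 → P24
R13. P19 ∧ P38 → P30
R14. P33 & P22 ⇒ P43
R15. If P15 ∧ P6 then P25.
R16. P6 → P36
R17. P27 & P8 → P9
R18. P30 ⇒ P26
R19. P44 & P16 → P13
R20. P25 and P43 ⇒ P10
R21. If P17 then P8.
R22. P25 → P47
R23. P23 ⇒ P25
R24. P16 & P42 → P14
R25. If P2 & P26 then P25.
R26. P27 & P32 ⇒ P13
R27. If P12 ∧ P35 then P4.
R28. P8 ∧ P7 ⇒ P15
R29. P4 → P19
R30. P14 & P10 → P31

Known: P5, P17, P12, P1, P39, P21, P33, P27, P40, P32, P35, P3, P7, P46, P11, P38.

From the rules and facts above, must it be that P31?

Forward chaining from the given facts derives: P42, P6, P28, P36, P8, P13, P4, P15, P19, P30, P25, P9, P26, P47, P34, P16, P45, P29, P20, P24, P14.
Rules concluding P31: R10 needs P37; R30 needs P10 — none of these are established.

No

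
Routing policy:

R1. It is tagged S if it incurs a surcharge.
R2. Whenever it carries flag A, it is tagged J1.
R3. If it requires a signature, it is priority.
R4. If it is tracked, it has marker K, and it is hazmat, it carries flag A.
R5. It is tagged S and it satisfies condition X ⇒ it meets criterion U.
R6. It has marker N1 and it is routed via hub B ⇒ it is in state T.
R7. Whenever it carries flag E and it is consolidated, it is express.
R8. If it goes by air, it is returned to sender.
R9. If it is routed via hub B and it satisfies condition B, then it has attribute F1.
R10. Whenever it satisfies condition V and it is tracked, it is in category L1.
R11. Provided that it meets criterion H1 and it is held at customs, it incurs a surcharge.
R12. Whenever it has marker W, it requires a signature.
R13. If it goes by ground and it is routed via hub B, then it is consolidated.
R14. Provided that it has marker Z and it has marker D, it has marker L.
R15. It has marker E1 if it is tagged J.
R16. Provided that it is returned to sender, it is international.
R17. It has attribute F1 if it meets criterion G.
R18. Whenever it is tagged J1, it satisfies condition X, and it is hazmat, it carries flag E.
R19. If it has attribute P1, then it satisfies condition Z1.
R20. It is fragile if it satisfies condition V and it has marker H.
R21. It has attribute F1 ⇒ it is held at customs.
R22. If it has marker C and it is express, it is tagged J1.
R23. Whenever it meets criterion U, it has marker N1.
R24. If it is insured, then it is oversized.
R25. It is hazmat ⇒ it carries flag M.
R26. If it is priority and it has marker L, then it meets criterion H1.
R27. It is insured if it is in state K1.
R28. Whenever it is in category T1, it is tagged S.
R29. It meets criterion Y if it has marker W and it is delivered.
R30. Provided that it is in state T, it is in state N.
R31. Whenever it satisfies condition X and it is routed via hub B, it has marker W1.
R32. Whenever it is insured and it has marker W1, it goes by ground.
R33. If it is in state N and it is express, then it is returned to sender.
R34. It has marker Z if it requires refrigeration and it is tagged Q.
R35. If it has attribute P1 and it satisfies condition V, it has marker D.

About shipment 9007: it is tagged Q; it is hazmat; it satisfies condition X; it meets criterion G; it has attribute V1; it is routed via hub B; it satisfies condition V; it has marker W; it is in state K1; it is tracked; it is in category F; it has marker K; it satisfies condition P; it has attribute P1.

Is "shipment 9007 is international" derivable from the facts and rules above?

No

Forward chaining from the given facts derives: carries flag A, is in category L1, requires a signature, has attribute F1, satisfies condition Z1, is held at customs, carries flag M, is insured, has marker W1, goes by ground, has marker D, is tagged J1, is priority, is consolidated, carries flag E, is oversized, is express.
The only rule concluding "it is international" is R16, which needs "it is returned to sender"; that is never established.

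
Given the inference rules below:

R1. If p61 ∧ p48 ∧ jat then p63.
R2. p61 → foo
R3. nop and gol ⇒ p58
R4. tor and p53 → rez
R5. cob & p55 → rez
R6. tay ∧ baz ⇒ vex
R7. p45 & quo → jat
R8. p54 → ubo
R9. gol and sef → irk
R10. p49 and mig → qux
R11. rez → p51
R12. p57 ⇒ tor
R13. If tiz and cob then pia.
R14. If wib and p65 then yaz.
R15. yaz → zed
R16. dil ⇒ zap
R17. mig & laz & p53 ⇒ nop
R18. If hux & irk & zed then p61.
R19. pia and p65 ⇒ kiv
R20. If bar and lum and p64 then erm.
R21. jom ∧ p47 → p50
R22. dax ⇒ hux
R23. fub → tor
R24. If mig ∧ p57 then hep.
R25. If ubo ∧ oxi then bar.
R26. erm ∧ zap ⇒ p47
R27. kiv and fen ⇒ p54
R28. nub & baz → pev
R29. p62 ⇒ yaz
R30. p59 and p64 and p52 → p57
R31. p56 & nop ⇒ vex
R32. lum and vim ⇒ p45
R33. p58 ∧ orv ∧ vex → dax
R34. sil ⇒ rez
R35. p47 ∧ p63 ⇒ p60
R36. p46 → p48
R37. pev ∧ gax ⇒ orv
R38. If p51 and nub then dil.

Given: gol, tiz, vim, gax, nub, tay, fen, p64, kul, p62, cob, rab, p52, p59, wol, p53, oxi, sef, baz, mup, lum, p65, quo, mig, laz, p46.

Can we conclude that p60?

Yes

vex  (by R6: tay, baz)
irk  (by R9: gol, sef)
pia  (by R13: tiz, cob)
nop  (by R17: mig, laz, p53)
kiv  (by R19: pia, p65)
p54  (by R27: kiv, fen)
pev  (by R28: nub, baz)
yaz  (by R29: p62)
p57  (by R30: p59, p64, p52)
p45  (by R32: lum, vim)
p48  (by R36: p46)
orv  (by R37: pev, gax)
p58  (by R3: nop, gol)
jat  (by R7: p45, quo)
ubo  (by R8: p54)
tor  (by R12: p57)
zed  (by R15: yaz)
bar  (by R25: ubo, oxi)
dax  (by R33: p58, orv, vex)
rez  (by R4: tor, p53)
p51  (by R11: rez)
erm  (by R20: bar, lum, p64)
hux  (by R22: dax)
dil  (by R38: p51, nub)
zap  (by R16: dil)
p61  (by R18: hux, irk, zed)
p47  (by R26: erm, zap)
p63  (by R1: p61, p48, jat)
p60  (by R35: p47, p63)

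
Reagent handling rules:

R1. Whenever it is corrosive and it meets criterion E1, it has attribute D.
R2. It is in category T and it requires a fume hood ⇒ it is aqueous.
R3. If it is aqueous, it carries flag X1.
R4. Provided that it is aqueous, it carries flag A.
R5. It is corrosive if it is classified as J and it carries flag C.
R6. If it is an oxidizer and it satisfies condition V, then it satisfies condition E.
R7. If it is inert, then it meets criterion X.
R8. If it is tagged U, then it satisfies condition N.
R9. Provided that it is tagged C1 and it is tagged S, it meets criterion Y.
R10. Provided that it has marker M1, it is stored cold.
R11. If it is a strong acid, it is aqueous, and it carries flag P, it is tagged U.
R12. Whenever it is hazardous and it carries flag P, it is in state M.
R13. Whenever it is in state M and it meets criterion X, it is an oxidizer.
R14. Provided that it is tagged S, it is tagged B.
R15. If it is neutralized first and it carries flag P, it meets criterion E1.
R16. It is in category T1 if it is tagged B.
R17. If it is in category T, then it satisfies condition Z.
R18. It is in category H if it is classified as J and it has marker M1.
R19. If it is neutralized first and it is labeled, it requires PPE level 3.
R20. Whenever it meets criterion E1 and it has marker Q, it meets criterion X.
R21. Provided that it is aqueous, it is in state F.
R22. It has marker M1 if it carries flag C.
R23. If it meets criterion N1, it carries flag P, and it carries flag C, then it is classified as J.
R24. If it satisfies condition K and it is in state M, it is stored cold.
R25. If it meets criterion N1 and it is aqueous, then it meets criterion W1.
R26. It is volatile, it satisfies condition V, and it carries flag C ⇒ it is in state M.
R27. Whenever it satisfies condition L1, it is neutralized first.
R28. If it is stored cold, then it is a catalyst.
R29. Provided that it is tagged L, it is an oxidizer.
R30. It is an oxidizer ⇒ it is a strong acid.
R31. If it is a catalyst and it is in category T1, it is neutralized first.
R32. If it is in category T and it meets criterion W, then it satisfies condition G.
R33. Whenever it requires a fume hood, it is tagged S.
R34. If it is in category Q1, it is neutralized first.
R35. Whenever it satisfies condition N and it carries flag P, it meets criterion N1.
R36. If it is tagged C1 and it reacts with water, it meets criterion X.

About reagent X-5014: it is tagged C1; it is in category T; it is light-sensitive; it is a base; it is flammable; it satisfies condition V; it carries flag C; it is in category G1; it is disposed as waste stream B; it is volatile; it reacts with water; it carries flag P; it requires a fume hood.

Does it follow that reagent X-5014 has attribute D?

Yes

By R2 (it is in category T, it requires a fume hood): it is aqueous.
By R22 (it carries flag C): it has marker M1.
By R26 (it is volatile, it satisfies condition V, it carries flag C): it is in state M.
By R33 (it requires a fume hood): it is tagged S.
By R36 (it is tagged C1, it reacts with water): it meets criterion X.
By R10 (it has marker M1): it is stored cold.
By R13 (it is in state M, it meets criterion X): it is an oxidizer.
By R14 (it is tagged S): it is tagged B.
By R16 (it is tagged B): it is in category T1.
By R28 (it is stored cold): it is a catalyst.
By R30 (it is an oxidizer): it is a strong acid.
By R31 (it is a catalyst, it is in category T1): it is neutralized first.
By R11 (it is a strong acid, it is aqueous, it carries flag P): it is tagged U.
By R15 (it is neutralized first, it carries flag P): it meets criterion E1.
By R8 (it is tagged U): it satisfies condition N.
By R35 (it satisfies condition N, it carries flag P): it meets criterion N1.
By R23 (it meets criterion N1, it carries flag P, it carries flag C): it is classified as J.
By R5 (it is classified as J, it carries flag C): it is corrosive.
By R1 (it is corrosive, it meets criterion E1): it has attribute D.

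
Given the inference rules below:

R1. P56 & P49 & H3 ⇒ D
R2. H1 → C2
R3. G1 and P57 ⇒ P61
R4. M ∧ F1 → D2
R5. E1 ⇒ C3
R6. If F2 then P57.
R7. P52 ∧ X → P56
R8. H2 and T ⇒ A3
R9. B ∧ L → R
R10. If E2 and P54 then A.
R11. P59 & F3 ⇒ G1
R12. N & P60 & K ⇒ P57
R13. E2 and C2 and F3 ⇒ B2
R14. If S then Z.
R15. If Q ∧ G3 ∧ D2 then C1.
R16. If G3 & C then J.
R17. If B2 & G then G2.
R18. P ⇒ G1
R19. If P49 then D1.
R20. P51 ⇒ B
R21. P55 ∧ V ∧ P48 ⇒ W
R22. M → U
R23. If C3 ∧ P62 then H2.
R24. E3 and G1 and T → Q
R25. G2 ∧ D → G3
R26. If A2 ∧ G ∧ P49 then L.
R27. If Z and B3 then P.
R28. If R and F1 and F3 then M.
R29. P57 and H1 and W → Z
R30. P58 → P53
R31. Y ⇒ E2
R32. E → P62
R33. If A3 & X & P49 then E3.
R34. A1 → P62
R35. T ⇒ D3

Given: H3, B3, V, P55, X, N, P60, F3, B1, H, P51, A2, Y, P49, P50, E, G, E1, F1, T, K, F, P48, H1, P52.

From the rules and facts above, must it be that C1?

C2  (by R2: H1)
C3  (by R5: E1)
P56  (by R7: P52, X)
P57  (by R12: N, P60, K)
B  (by R20: P51)
W  (by R21: P55, V, P48)
L  (by R26: A2, G, P49)
Z  (by R29: P57, H1, W)
E2  (by R31: Y)
P62  (by R32: E)
D  (by R1: P56, P49, H3)
R  (by R9: B, L)
B2  (by R13: E2, C2, F3)
G2  (by R17: B2, G)
H2  (by R23: C3, P62)
G3  (by R25: G2, D)
P  (by R27: Z, B3)
M  (by R28: R, F1, F3)
D2  (by R4: M, F1)
A3  (by R8: H2, T)
G1  (by R18: P)
E3  (by R33: A3, X, P49)
Q  (by R24: E3, G1, T)
C1  (by R15: Q, G3, D2)

Yes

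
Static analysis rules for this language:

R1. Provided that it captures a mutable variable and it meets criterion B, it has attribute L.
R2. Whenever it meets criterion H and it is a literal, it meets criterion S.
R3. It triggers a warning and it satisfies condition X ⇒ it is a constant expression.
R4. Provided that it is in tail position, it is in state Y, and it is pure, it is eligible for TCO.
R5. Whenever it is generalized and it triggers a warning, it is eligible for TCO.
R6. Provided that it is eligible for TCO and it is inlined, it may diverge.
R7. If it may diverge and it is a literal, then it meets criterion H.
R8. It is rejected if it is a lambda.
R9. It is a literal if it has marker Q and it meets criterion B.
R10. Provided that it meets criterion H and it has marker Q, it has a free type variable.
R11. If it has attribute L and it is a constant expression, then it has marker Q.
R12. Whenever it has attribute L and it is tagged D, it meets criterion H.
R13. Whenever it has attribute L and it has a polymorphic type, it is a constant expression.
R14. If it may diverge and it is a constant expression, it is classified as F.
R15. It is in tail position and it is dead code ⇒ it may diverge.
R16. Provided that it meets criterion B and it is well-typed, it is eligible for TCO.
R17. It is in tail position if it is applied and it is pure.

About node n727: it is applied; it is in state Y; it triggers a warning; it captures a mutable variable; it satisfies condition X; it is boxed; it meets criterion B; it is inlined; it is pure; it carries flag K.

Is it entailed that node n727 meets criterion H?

Yes

By R1 (it captures a mutable variable, it meets criterion B): it has attribute L.
By R3 (it triggers a warning, it satisfies condition X): it is a constant expression.
By R11 (it has attribute L, it is a constant expression): it has marker Q.
By R17 (it is applied, it is pure): it is in tail position.
By R4 (it is in tail position, it is in state Y, it is pure): it is eligible for TCO.
By R6 (it is eligible for TCO, it is inlined): it may diverge.
By R9 (it has marker Q, it meets criterion B): it is a literal.
By R7 (it may diverge, it is a literal): it meets criterion H.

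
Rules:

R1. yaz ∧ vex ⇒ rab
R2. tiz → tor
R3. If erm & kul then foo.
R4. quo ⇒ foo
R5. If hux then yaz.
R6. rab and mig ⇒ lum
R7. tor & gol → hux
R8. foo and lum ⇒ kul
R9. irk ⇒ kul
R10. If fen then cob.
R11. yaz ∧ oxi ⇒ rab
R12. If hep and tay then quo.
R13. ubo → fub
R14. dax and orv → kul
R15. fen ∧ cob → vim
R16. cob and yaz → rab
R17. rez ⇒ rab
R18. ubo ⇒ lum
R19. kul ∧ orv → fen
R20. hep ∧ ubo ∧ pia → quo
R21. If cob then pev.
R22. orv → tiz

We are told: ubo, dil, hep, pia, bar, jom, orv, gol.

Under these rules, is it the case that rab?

Yes

lum  (by R18: ubo)
quo  (by R20: hep, ubo, pia)
tiz  (by R22: orv)
tor  (by R2: tiz)
foo  (by R4: quo)
hux  (by R7: tor, gol)
kul  (by R8: foo, lum)
fen  (by R19: kul, orv)
yaz  (by R5: hux)
cob  (by R10: fen)
rab  (by R16: cob, yaz)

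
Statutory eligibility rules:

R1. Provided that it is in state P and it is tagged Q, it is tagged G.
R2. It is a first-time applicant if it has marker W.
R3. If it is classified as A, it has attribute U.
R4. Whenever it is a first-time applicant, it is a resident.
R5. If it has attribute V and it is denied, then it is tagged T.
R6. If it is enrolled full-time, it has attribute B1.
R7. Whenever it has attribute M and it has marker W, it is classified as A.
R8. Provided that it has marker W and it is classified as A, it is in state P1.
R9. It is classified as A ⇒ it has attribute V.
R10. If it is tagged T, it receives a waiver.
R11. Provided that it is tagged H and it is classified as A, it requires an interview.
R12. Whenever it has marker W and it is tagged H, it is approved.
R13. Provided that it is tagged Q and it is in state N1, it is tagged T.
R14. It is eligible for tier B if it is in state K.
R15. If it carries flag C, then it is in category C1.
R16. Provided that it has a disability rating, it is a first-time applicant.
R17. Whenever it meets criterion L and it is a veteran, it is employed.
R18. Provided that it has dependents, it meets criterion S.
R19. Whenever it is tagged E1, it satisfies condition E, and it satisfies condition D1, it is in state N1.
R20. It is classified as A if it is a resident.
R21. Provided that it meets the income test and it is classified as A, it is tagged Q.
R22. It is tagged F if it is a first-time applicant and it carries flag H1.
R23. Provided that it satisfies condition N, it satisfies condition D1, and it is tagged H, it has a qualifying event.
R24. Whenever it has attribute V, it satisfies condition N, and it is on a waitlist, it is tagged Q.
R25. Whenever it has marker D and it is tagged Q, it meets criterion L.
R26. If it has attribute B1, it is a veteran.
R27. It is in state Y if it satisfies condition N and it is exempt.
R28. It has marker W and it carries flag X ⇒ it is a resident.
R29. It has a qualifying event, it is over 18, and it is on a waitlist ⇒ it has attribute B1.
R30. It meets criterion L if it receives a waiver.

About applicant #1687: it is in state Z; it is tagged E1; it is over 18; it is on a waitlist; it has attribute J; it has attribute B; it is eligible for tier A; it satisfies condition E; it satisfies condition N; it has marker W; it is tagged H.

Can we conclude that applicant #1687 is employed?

No

Forward chaining from the given facts derives: is a first-time applicant, is a resident, is approved, is classified as A, has attribute U, is in state P1, has attribute V, requires an interview, is tagged Q.
The only rule concluding "it is employed" is R17, which needs "it meets criterion L"; that is never established.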